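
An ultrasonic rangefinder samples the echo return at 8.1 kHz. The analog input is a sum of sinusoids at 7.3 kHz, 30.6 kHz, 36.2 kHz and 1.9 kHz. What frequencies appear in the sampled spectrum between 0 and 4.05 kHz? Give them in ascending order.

0.8 kHz, 1.8 kHz, 1.9 kHz, 3.8 kHz

fs/2 = 4.05 kHz.
7.3 kHz > fs/2 = 4.05 kHz, folds to fs − 7.3 kHz = 0.8 kHz.
30.6 kHz mod fs = 6.3 kHz.
6.3 kHz > fs/2 = 4.05 kHz, folds to fs − 6.3 kHz = 1.8 kHz.
36.2 kHz mod fs = 3.8 kHz.
3.8 kHz ≤ fs/2 = 4.05 kHz, appears at 3.8 kHz.
1.9 kHz ≤ fs/2 = 4.05 kHz, passes unchanged.
Distinct values: {0.8 kHz, 1.8 kHz, 1.9 kHz, 3.8 kHz}.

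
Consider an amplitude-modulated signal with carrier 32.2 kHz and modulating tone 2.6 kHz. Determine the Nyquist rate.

AM sidebands sit at fc ± fm = 29.6 kHz and 34.8 kHz.
Highest-frequency component: 34.8 kHz.
Nyquist rate = 2 × 34.8 kHz = 69.6 kHz.

69.6 kHz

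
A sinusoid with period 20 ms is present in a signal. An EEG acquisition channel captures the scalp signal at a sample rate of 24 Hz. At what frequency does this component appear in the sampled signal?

T = 20 ms → f = 1/T = 50 Hz.
50 Hz mod fs = 2 Hz.
2 Hz ≤ fs/2 = 12 Hz, appears at 2 Hz.

2 Hz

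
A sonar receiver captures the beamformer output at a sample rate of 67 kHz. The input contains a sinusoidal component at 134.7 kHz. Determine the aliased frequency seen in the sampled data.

0.7 kHz

134.7 kHz mod fs = 0.7 kHz.
0.7 kHz ≤ fs/2 = 33.5 kHz, appears at 0.7 kHz.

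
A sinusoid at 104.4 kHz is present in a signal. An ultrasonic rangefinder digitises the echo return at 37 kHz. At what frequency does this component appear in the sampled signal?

6.6 kHz

104.4 kHz mod fs = 30.4 kHz.
30.4 kHz > fs/2 = 18.5 kHz, folds to fs − 30.4 kHz = 6.6 kHz.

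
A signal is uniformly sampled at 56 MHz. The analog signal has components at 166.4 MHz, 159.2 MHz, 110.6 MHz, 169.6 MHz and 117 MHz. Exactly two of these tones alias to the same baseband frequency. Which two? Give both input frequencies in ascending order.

fs/2 = 28 MHz.
166.4 MHz mod fs = 54.4 MHz.
54.4 MHz > fs/2 = 28 MHz, folds to fs − 54.4 MHz = 1.6 MHz.
159.2 MHz mod fs = 47.2 MHz.
47.2 MHz > fs/2 = 28 MHz, folds to fs − 47.2 MHz = 8.8 MHz.
110.6 MHz mod fs = 54.6 MHz.
54.6 MHz > fs/2 = 28 MHz, folds to fs − 54.6 MHz = 1.4 MHz.
169.6 MHz mod fs = 1.6 MHz.
1.6 MHz ≤ fs/2 = 28 MHz, appears at 1.6 MHz.
117 MHz mod fs = 5 MHz.
5 MHz ≤ fs/2 = 28 MHz, appears at 5 MHz.
166.4 MHz and 169.6 MHz both map to 1.6 MHz.

166.4 MHz, 169.6 MHz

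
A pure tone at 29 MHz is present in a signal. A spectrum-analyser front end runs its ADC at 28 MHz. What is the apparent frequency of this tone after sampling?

1 MHz

29 MHz mod fs = 1 MHz.
1 MHz ≤ fs/2 = 14 MHz, appears at 1 MHz.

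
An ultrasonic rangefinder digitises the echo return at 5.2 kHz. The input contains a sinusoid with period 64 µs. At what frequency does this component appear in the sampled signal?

0.025 kHz

T = 64 µs → f = 1/T = 15.625 kHz.
15.625 kHz mod fs = 0.025 kHz.
0.025 kHz ≤ fs/2 = 2.6 kHz, appears at 0.025 kHz.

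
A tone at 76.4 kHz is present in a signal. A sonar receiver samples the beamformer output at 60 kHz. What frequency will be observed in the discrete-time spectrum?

16.4 kHz

76.4 kHz mod fs = 16.4 kHz.
16.4 kHz ≤ fs/2 = 30 kHz, appears at 16.4 kHz.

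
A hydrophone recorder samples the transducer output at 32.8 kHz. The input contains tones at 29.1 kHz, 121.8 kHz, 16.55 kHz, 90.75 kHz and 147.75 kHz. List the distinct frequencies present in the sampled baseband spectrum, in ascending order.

fs/2 = 16.4 kHz.
29.1 kHz > fs/2 = 16.4 kHz, folds to fs − 29.1 kHz = 3.7 kHz.
121.8 kHz mod fs = 23.4 kHz.
23.4 kHz > fs/2 = 16.4 kHz, folds to fs − 23.4 kHz = 9.4 kHz.
16.55 kHz > fs/2 = 16.4 kHz, folds to fs − 16.55 kHz = 16.25 kHz.
90.75 kHz mod fs = 25.15 kHz.
25.15 kHz > fs/2 = 16.4 kHz, folds to fs − 25.15 kHz = 7.65 kHz.
147.75 kHz mod fs = 16.55 kHz.
16.55 kHz > fs/2 = 16.4 kHz, folds to fs − 16.55 kHz = 16.25 kHz.
Distinct values: {3.7 kHz, 7.65 kHz, 9.4 kHz, 16.25 kHz}.

3.7 kHz, 7.65 kHz, 9.4 kHz, 16.25 kHz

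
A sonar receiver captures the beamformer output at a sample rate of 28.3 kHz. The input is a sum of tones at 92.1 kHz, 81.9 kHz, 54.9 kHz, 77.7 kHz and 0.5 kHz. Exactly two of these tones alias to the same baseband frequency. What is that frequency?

7.2 kHz

fs/2 = 14.15 kHz.
92.1 kHz mod fs = 7.2 kHz.
7.2 kHz ≤ fs/2 = 14.15 kHz, appears at 7.2 kHz.
81.9 kHz mod fs = 25.3 kHz.
25.3 kHz > fs/2 = 14.15 kHz, folds to fs − 25.3 kHz = 3 kHz.
54.9 kHz mod fs = 26.6 kHz.
26.6 kHz > fs/2 = 14.15 kHz, folds to fs − 26.6 kHz = 1.7 kHz.
77.7 kHz mod fs = 21.1 kHz.
21.1 kHz > fs/2 = 14.15 kHz, folds to fs − 21.1 kHz = 7.2 kHz.
0.5 kHz ≤ fs/2 = 14.15 kHz, passes unchanged.
77.7 kHz and 92.1 kHz both map to 7.2 kHz.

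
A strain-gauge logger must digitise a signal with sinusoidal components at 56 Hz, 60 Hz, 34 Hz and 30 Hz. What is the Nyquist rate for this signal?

120 Hz

Highest-frequency component: 60 Hz.
Nyquist rate = 2 × 60 Hz = 120 Hz.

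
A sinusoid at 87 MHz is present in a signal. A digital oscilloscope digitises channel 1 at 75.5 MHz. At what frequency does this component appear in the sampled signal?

11.5 MHz

87 MHz mod fs = 11.5 MHz.
11.5 MHz ≤ fs/2 = 37.75 MHz, appears at 11.5 MHz.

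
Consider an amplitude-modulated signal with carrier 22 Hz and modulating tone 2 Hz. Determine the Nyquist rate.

48 Hz

AM sidebands sit at fc ± fm = 20 Hz and 24 Hz.
Highest-frequency component: 24 Hz.
Nyquist rate = 2 × 24 Hz = 48 Hz.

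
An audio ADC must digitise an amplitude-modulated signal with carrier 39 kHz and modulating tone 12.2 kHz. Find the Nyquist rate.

AM sidebands sit at fc ± fm = 26.8 kHz and 51.2 kHz.
Highest-frequency component: 51.2 kHz.
Nyquist rate = 2 × 51.2 kHz = 102.4 kHz.

102.4 kHz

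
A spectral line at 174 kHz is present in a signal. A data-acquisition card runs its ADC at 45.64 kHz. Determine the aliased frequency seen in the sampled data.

174 kHz mod fs = 37.08 kHz.
37.08 kHz > fs/2 = 22.82 kHz, folds to fs − 37.08 kHz = 8.56 kHz.

8.56 kHz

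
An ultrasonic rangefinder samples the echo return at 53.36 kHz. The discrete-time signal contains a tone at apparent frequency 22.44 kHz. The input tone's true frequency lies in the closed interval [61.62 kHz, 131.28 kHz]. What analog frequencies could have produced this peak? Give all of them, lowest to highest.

Frequencies that alias to 22.44 kHz are k·fs ± 22.44 kHz for integer k ≥ 0.
k=0: 22.44 kHz.
k=1: 30.92 kHz, 75.8 kHz.
k=2: 84.28 kHz, 129.16 kHz.
k=3: 137.64 kHz, 182.52 kHz.
Within [61.62 kHz, 131.28 kHz]: 75.8 kHz, 84.28 kHz, 129.16 kHz.

75.8 kHz, 84.28 kHz, 129.16 kHz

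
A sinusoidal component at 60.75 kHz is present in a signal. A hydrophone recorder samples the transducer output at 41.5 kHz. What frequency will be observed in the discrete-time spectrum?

19.25 kHz

60.75 kHz mod fs = 19.25 kHz.
19.25 kHz ≤ fs/2 = 20.75 kHz, appears at 19.25 kHz.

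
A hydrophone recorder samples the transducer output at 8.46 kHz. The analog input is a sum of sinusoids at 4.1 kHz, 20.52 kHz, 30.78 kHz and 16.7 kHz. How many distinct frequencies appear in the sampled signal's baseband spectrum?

4

fs/2 = 4.23 kHz.
4.1 kHz ≤ fs/2 = 4.23 kHz, passes unchanged.
20.52 kHz mod fs = 3.6 kHz.
3.6 kHz ≤ fs/2 = 4.23 kHz, appears at 3.6 kHz.
30.78 kHz mod fs = 5.4 kHz.
5.4 kHz > fs/2 = 4.23 kHz, folds to fs − 5.4 kHz = 3.06 kHz.
16.7 kHz mod fs = 8.24 kHz.
8.24 kHz > fs/2 = 4.23 kHz, folds to fs − 8.24 kHz = 0.22 kHz.
Distinct values: {0.22 kHz, 3.06 kHz, 3.6 kHz, 4.1 kHz} → 4.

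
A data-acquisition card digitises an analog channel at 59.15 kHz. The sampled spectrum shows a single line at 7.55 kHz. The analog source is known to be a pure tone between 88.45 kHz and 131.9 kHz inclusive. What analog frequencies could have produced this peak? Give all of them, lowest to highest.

Frequencies that alias to 7.55 kHz are k·fs ± 7.55 kHz for integer k ≥ 0.
k=0: 7.55 kHz.
k=1: 51.6 kHz, 66.7 kHz.
k=2: 110.75 kHz, 125.85 kHz.
k=3: 169.9 kHz, 185 kHz.
Within [88.45 kHz, 131.9 kHz]: 110.75 kHz, 125.85 kHz.

110.75 kHz, 125.85 kHz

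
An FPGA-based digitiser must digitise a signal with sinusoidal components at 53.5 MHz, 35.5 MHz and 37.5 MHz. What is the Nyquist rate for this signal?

107 MHz

Highest-frequency component: 53.5 MHz.
Nyquist rate = 2 × 53.5 MHz = 107 MHz.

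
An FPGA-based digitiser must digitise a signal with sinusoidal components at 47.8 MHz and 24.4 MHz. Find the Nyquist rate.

Highest-frequency component: 47.8 MHz.
Nyquist rate = 2 × 47.8 MHz = 95.6 MHz.

95.6 MHz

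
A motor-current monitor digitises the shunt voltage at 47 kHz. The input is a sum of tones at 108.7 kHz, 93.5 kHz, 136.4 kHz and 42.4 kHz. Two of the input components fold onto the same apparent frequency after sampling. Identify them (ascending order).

42.4 kHz, 136.4 kHz

fs/2 = 23.5 kHz.
108.7 kHz mod fs = 14.7 kHz.
14.7 kHz ≤ fs/2 = 23.5 kHz, appears at 14.7 kHz.
93.5 kHz mod fs = 46.5 kHz.
46.5 kHz > fs/2 = 23.5 kHz, folds to fs − 46.5 kHz = 0.5 kHz.
136.4 kHz mod fs = 42.4 kHz.
42.4 kHz > fs/2 = 23.5 kHz, folds to fs − 42.4 kHz = 4.6 kHz.
42.4 kHz > fs/2 = 23.5 kHz, folds to fs − 42.4 kHz = 4.6 kHz.
42.4 kHz and 136.4 kHz both map to 4.6 kHz.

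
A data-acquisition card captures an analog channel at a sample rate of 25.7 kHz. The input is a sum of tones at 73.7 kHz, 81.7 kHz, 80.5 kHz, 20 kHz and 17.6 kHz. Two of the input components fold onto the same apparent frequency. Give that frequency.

3.4 kHz

fs/2 = 12.85 kHz.
73.7 kHz mod fs = 22.3 kHz.
22.3 kHz > fs/2 = 12.85 kHz, folds to fs − 22.3 kHz = 3.4 kHz.
81.7 kHz mod fs = 4.6 kHz.
4.6 kHz ≤ fs/2 = 12.85 kHz, appears at 4.6 kHz.
80.5 kHz mod fs = 3.4 kHz.
3.4 kHz ≤ fs/2 = 12.85 kHz, appears at 3.4 kHz.
20 kHz > fs/2 = 12.85 kHz, folds to fs − 20 kHz = 5.7 kHz.
17.6 kHz > fs/2 = 12.85 kHz, folds to fs − 17.6 kHz = 8.1 kHz.
73.7 kHz and 80.5 kHz both map to 3.4 kHz.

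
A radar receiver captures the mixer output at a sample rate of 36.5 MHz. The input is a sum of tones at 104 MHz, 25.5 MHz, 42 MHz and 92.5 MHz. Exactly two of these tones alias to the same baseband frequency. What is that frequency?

5.5 MHz

fs/2 = 18.25 MHz.
104 MHz mod fs = 31 MHz.
31 MHz > fs/2 = 18.25 MHz, folds to fs − 31 MHz = 5.5 MHz.
25.5 MHz > fs/2 = 18.25 MHz, folds to fs − 25.5 MHz = 11 MHz.
42 MHz mod fs = 5.5 MHz.
5.5 MHz ≤ fs/2 = 18.25 MHz, appears at 5.5 MHz.
92.5 MHz mod fs = 19.5 MHz.
19.5 MHz > fs/2 = 18.25 MHz, folds to fs − 19.5 MHz = 17 MHz.
42 MHz and 104 MHz both map to 5.5 MHz.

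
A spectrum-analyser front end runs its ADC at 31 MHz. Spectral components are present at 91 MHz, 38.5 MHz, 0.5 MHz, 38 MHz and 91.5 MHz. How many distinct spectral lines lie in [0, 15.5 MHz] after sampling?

5

fs/2 = 15.5 MHz.
91 MHz mod fs = 29 MHz.
29 MHz > fs/2 = 15.5 MHz, folds to fs − 29 MHz = 2 MHz.
38.5 MHz mod fs = 7.5 MHz.
7.5 MHz ≤ fs/2 = 15.5 MHz, appears at 7.5 MHz.
0.5 MHz ≤ fs/2 = 15.5 MHz, passes unchanged.
38 MHz mod fs = 7 MHz.
7 MHz ≤ fs/2 = 15.5 MHz, appears at 7 MHz.
91.5 MHz mod fs = 29.5 MHz.
29.5 MHz > fs/2 = 15.5 MHz, folds to fs − 29.5 MHz = 1.5 MHz.
Distinct values: {0.5 MHz, 1.5 MHz, 2 MHz, 7 MHz, 7.5 MHz} → 5.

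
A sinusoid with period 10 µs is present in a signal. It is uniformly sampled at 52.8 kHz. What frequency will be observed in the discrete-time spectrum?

T = 10 µs → f = 1/T = 100 kHz.
100 kHz mod fs = 47.2 kHz.
47.2 kHz > fs/2 = 26.4 kHz, folds to fs − 47.2 kHz = 5.6 kHz.

5.6 kHz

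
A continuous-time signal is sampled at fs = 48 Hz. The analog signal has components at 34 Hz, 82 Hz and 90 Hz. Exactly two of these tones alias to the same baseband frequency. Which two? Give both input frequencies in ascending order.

34 Hz, 82 Hz

fs/2 = 24 Hz.
34 Hz > fs/2 = 24 Hz, folds to fs − 34 Hz = 14 Hz.
82 Hz mod fs = 34 Hz.
34 Hz > fs/2 = 24 Hz, folds to fs − 34 Hz = 14 Hz.
90 Hz mod fs = 42 Hz.
42 Hz > fs/2 = 24 Hz, folds to fs − 42 Hz = 6 Hz.
34 Hz and 82 Hz both map to 14 Hz.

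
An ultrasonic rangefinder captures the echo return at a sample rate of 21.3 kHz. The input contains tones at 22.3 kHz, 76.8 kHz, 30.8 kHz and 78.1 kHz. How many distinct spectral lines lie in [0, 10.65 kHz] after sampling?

fs/2 = 10.65 kHz.
22.3 kHz mod fs = 1 kHz.
1 kHz ≤ fs/2 = 10.65 kHz, appears at 1 kHz.
76.8 kHz mod fs = 12.9 kHz.
12.9 kHz > fs/2 = 10.65 kHz, folds to fs − 12.9 kHz = 8.4 kHz.
30.8 kHz mod fs = 9.5 kHz.
9.5 kHz ≤ fs/2 = 10.65 kHz, appears at 9.5 kHz.
78.1 kHz mod fs = 14.2 kHz.
14.2 kHz > fs/2 = 10.65 kHz, folds to fs − 14.2 kHz = 7.1 kHz.
Distinct values: {1 kHz, 7.1 kHz, 8.4 kHz, 9.5 kHz} → 4.

4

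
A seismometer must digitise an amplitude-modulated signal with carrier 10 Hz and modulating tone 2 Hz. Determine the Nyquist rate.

24 Hz

AM sidebands sit at fc ± fm = 8 Hz and 12 Hz.
Highest-frequency component: 12 Hz.
Nyquist rate = 2 × 12 Hz = 24 Hz.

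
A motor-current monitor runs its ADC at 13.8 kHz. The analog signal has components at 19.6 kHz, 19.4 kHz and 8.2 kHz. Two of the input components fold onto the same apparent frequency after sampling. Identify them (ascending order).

8.2 kHz, 19.4 kHz

fs/2 = 6.9 kHz.
19.6 kHz mod fs = 5.8 kHz.
5.8 kHz ≤ fs/2 = 6.9 kHz, appears at 5.8 kHz.
19.4 kHz mod fs = 5.6 kHz.
5.6 kHz ≤ fs/2 = 6.9 kHz, appears at 5.6 kHz.
8.2 kHz > fs/2 = 6.9 kHz, folds to fs − 8.2 kHz = 5.6 kHz.
8.2 kHz and 19.4 kHz both map to 5.6 kHz.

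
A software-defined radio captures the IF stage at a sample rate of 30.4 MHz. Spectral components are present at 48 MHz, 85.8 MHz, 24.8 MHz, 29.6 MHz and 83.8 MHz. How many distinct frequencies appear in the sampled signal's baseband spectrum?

5

fs/2 = 15.2 MHz.
48 MHz mod fs = 17.6 MHz.
17.6 MHz > fs/2 = 15.2 MHz, folds to fs − 17.6 MHz = 12.8 MHz.
85.8 MHz mod fs = 25 MHz.
25 MHz > fs/2 = 15.2 MHz, folds to fs − 25 MHz = 5.4 MHz.
24.8 MHz > fs/2 = 15.2 MHz, folds to fs − 24.8 MHz = 5.6 MHz.
29.6 MHz > fs/2 = 15.2 MHz, folds to fs − 29.6 MHz = 0.8 MHz.
83.8 MHz mod fs = 23 MHz.
23 MHz > fs/2 = 15.2 MHz, folds to fs − 23 MHz = 7.4 MHz.
Distinct values: {0.8 MHz, 5.4 MHz, 5.6 MHz, 7.4 MHz, 12.8 MHz} → 5.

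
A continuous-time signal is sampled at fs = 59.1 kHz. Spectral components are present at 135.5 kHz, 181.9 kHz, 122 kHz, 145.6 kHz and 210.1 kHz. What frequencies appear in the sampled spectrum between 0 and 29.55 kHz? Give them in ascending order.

3.8 kHz, 4.6 kHz, 17.3 kHz, 26.3 kHz, 27.4 kHz

fs/2 = 29.55 kHz.
135.5 kHz mod fs = 17.3 kHz.
17.3 kHz ≤ fs/2 = 29.55 kHz, appears at 17.3 kHz.
181.9 kHz mod fs = 4.6 kHz.
4.6 kHz ≤ fs/2 = 29.55 kHz, appears at 4.6 kHz.
122 kHz mod fs = 3.8 kHz.
3.8 kHz ≤ fs/2 = 29.55 kHz, appears at 3.8 kHz.
145.6 kHz mod fs = 27.4 kHz.
27.4 kHz ≤ fs/2 = 29.55 kHz, appears at 27.4 kHz.
210.1 kHz mod fs = 32.8 kHz.
32.8 kHz > fs/2 = 29.55 kHz, folds to fs − 32.8 kHz = 26.3 kHz.
Distinct values: {3.8 kHz, 4.6 kHz, 17.3 kHz, 26.3 kHz, 27.4 kHz}.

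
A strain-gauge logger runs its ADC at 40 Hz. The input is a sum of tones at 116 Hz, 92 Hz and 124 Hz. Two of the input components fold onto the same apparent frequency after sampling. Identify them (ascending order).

116 Hz, 124 Hz

fs/2 = 20 Hz.
116 Hz mod fs = 36 Hz.
36 Hz > fs/2 = 20 Hz, folds to fs − 36 Hz = 4 Hz.
92 Hz mod fs = 12 Hz.
12 Hz ≤ fs/2 = 20 Hz, appears at 12 Hz.
124 Hz mod fs = 4 Hz.
4 Hz ≤ fs/2 = 20 Hz, appears at 4 Hz.
116 Hz and 124 Hz both map to 4 Hz.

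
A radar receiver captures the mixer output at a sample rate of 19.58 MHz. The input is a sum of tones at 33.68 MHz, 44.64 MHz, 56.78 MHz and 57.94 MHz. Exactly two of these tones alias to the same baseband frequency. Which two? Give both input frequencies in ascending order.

fs/2 = 9.79 MHz.
33.68 MHz mod fs = 14.1 MHz.
14.1 MHz > fs/2 = 9.79 MHz, folds to fs − 14.1 MHz = 5.48 MHz.
44.64 MHz mod fs = 5.48 MHz.
5.48 MHz ≤ fs/2 = 9.79 MHz, appears at 5.48 MHz.
56.78 MHz mod fs = 17.62 MHz.
17.62 MHz > fs/2 = 9.79 MHz, folds to fs − 17.62 MHz = 1.96 MHz.
57.94 MHz mod fs = 18.78 MHz.
18.78 MHz > fs/2 = 9.79 MHz, folds to fs − 18.78 MHz = 0.8 MHz.
33.68 MHz and 44.64 MHz both map to 5.48 MHz.

33.68 MHz, 44.64 MHz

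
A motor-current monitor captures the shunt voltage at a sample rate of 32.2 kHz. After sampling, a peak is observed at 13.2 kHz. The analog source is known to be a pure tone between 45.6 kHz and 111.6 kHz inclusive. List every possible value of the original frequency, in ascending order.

Frequencies that alias to 13.2 kHz are k·fs ± 13.2 kHz for integer k ≥ 0.
k=0: 13.2 kHz.
k=1: 19 kHz, 45.4 kHz.
k=2: 51.2 kHz, 77.6 kHz.
k=3: 83.4 kHz, 109.8 kHz.
k=4: 115.6 kHz, 142 kHz.
Within [45.6 kHz, 111.6 kHz]: 51.2 kHz, 77.6 kHz, 83.4 kHz, 109.8 kHz.

51.2 kHz, 77.6 kHz, 83.4 kHz, 109.8 kHz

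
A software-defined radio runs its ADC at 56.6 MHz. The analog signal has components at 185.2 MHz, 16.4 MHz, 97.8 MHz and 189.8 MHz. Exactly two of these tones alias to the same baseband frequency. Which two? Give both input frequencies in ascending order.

97.8 MHz, 185.2 MHz

fs/2 = 28.3 MHz.
185.2 MHz mod fs = 15.4 MHz.
15.4 MHz ≤ fs/2 = 28.3 MHz, appears at 15.4 MHz.
16.4 MHz ≤ fs/2 = 28.3 MHz, passes unchanged.
97.8 MHz mod fs = 41.2 MHz.
41.2 MHz > fs/2 = 28.3 MHz, folds to fs − 41.2 MHz = 15.4 MHz.
189.8 MHz mod fs = 20 MHz.
20 MHz ≤ fs/2 = 28.3 MHz, appears at 20 MHz.
97.8 MHz and 185.2 MHz both map to 15.4 MHz.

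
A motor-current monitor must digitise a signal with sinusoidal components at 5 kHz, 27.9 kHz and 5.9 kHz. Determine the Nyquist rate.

Highest-frequency component: 27.9 kHz.
Nyquist rate = 2 × 27.9 kHz = 55.8 kHz.

55.8 kHz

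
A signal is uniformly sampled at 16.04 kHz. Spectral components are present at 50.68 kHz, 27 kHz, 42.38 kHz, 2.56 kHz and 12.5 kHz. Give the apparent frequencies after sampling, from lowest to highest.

fs/2 = 8.02 kHz.
50.68 kHz mod fs = 2.56 kHz.
2.56 kHz ≤ fs/2 = 8.02 kHz, appears at 2.56 kHz.
27 kHz mod fs = 10.96 kHz.
10.96 kHz > fs/2 = 8.02 kHz, folds to fs − 10.96 kHz = 5.08 kHz.
42.38 kHz mod fs = 10.3 kHz.
10.3 kHz > fs/2 = 8.02 kHz, folds to fs − 10.3 kHz = 5.74 kHz.
2.56 kHz ≤ fs/2 = 8.02 kHz, passes unchanged.
12.5 kHz > fs/2 = 8.02 kHz, folds to fs − 12.5 kHz = 3.54 kHz.
Distinct values: {2.56 kHz, 3.54 kHz, 5.08 kHz, 5.74 kHz}.

2.56 kHz, 3.54 kHz, 5.08 kHz, 5.74 kHz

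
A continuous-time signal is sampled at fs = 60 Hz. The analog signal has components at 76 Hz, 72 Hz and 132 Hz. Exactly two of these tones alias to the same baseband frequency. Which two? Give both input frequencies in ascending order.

fs/2 = 30 Hz.
76 Hz mod fs = 16 Hz.
16 Hz ≤ fs/2 = 30 Hz, appears at 16 Hz.
72 Hz mod fs = 12 Hz.
12 Hz ≤ fs/2 = 30 Hz, appears at 12 Hz.
132 Hz mod fs = 12 Hz.
12 Hz ≤ fs/2 = 30 Hz, appears at 12 Hz.
72 Hz and 132 Hz both map to 12 Hz.

72 Hz, 132 Hz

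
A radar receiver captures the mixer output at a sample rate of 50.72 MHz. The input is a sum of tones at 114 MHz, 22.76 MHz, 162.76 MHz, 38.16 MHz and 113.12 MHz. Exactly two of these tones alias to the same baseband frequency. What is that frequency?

fs/2 = 25.36 MHz.
114 MHz mod fs = 12.56 MHz.
12.56 MHz ≤ fs/2 = 25.36 MHz, appears at 12.56 MHz.
22.76 MHz ≤ fs/2 = 25.36 MHz, passes unchanged.
162.76 MHz mod fs = 10.6 MHz.
10.6 MHz ≤ fs/2 = 25.36 MHz, appears at 10.6 MHz.
38.16 MHz > fs/2 = 25.36 MHz, folds to fs − 38.16 MHz = 12.56 MHz.
113.12 MHz mod fs = 11.68 MHz.
11.68 MHz ≤ fs/2 = 25.36 MHz, appears at 11.68 MHz.
38.16 MHz and 114 MHz both map to 12.56 MHz.

12.56 MHz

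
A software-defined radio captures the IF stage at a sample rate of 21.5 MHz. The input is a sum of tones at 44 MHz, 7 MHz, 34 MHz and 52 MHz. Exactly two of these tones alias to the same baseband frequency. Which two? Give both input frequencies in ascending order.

fs/2 = 10.75 MHz.
44 MHz mod fs = 1 MHz.
1 MHz ≤ fs/2 = 10.75 MHz, appears at 1 MHz.
7 MHz ≤ fs/2 = 10.75 MHz, passes unchanged.
34 MHz mod fs = 12.5 MHz.
12.5 MHz > fs/2 = 10.75 MHz, folds to fs − 12.5 MHz = 9 MHz.
52 MHz mod fs = 9 MHz.
9 MHz ≤ fs/2 = 10.75 MHz, appears at 9 MHz.
34 MHz and 52 MHz both map to 9 MHz.

34 MHz, 52 MHz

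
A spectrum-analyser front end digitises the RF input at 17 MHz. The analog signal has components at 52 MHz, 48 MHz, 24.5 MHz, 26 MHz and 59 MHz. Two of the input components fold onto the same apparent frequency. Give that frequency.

8 MHz

fs/2 = 8.5 MHz.
52 MHz mod fs = 1 MHz.
1 MHz ≤ fs/2 = 8.5 MHz, appears at 1 MHz.
48 MHz mod fs = 14 MHz.
14 MHz > fs/2 = 8.5 MHz, folds to fs − 14 MHz = 3 MHz.
24.5 MHz mod fs = 7.5 MHz.
7.5 MHz ≤ fs/2 = 8.5 MHz, appears at 7.5 MHz.
26 MHz mod fs = 9 MHz.
9 MHz > fs/2 = 8.5 MHz, folds to fs − 9 MHz = 8 MHz.
59 MHz mod fs = 8 MHz.
8 MHz ≤ fs/2 = 8.5 MHz, appears at 8 MHz.
26 MHz and 59 MHz both map to 8 MHz.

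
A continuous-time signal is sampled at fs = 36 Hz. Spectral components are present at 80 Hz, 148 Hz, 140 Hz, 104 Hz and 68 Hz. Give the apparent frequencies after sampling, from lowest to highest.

4 Hz, 8 Hz

fs/2 = 18 Hz.
80 Hz mod fs = 8 Hz.
8 Hz ≤ fs/2 = 18 Hz, appears at 8 Hz.
148 Hz mod fs = 4 Hz.
4 Hz ≤ fs/2 = 18 Hz, appears at 4 Hz.
140 Hz mod fs = 32 Hz.
32 Hz > fs/2 = 18 Hz, folds to fs − 32 Hz = 4 Hz.
104 Hz mod fs = 32 Hz.
32 Hz > fs/2 = 18 Hz, folds to fs − 32 Hz = 4 Hz.
68 Hz mod fs = 32 Hz.
32 Hz > fs/2 = 18 Hz, folds to fs − 32 Hz = 4 Hz.
Distinct values: {4 Hz, 8 Hz}.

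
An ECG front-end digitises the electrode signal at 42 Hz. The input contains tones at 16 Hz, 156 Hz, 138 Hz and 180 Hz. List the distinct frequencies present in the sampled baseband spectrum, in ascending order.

12 Hz, 16 Hz

fs/2 = 21 Hz.
16 Hz ≤ fs/2 = 21 Hz, passes unchanged.
156 Hz mod fs = 30 Hz.
30 Hz > fs/2 = 21 Hz, folds to fs − 30 Hz = 12 Hz.
138 Hz mod fs = 12 Hz.
12 Hz ≤ fs/2 = 21 Hz, appears at 12 Hz.
180 Hz mod fs = 12 Hz.
12 Hz ≤ fs/2 = 21 Hz, appears at 12 Hz.
Distinct values: {12 Hz, 16 Hz}.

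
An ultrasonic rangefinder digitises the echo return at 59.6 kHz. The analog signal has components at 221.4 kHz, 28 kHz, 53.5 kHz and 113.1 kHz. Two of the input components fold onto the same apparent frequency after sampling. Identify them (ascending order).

53.5 kHz, 113.1 kHz

fs/2 = 29.8 kHz.
221.4 kHz mod fs = 42.6 kHz.
42.6 kHz > fs/2 = 29.8 kHz, folds to fs − 42.6 kHz = 17 kHz.
28 kHz ≤ fs/2 = 29.8 kHz, passes unchanged.
53.5 kHz > fs/2 = 29.8 kHz, folds to fs − 53.5 kHz = 6.1 kHz.
113.1 kHz mod fs = 53.5 kHz.
53.5 kHz > fs/2 = 29.8 kHz, folds to fs − 53.5 kHz = 6.1 kHz.
53.5 kHz and 113.1 kHz both map to 6.1 kHz.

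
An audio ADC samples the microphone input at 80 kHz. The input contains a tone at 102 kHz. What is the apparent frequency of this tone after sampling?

22 kHz

102 kHz mod fs = 22 kHz.
22 kHz ≤ fs/2 = 40 kHz, appears at 22 kHz.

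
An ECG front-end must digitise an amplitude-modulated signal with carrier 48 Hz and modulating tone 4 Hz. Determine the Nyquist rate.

104 Hz

AM sidebands sit at fc ± fm = 44 Hz and 52 Hz.
Highest-frequency component: 52 Hz.
Nyquist rate = 2 × 52 Hz = 104 Hz.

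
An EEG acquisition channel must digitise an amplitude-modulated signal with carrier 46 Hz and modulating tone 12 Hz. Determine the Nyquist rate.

AM sidebands sit at fc ± fm = 34 Hz and 58 Hz.
Highest-frequency component: 58 Hz.
Nyquist rate = 2 × 58 Hz = 116 Hz.

116 Hz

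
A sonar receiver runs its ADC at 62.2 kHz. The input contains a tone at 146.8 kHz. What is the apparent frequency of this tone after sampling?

146.8 kHz mod fs = 22.4 kHz.
22.4 kHz ≤ fs/2 = 31.1 kHz, appears at 22.4 kHz.

22.4 kHz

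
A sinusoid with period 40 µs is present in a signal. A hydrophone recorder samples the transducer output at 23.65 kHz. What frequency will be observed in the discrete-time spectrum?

1.35 kHz

T = 40 µs → f = 1/T = 25 kHz.
25 kHz mod fs = 1.35 kHz.
1.35 kHz ≤ fs/2 = 11.825 kHz, appears at 1.35 kHz.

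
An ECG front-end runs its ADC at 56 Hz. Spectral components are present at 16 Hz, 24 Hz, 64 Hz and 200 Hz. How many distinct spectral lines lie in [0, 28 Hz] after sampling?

fs/2 = 28 Hz.
16 Hz ≤ fs/2 = 28 Hz, passes unchanged.
24 Hz ≤ fs/2 = 28 Hz, passes unchanged.
64 Hz mod fs = 8 Hz.
8 Hz ≤ fs/2 = 28 Hz, appears at 8 Hz.
200 Hz mod fs = 32 Hz.
32 Hz > fs/2 = 28 Hz, folds to fs − 32 Hz = 24 Hz.
Distinct values: {8 Hz, 16 Hz, 24 Hz} → 3.

3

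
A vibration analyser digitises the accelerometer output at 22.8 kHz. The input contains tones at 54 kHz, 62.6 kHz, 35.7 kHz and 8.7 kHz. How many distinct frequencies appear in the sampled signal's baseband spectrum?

4

fs/2 = 11.4 kHz.
54 kHz mod fs = 8.4 kHz.
8.4 kHz ≤ fs/2 = 11.4 kHz, appears at 8.4 kHz.
62.6 kHz mod fs = 17 kHz.
17 kHz > fs/2 = 11.4 kHz, folds to fs − 17 kHz = 5.8 kHz.
35.7 kHz mod fs = 12.9 kHz.
12.9 kHz > fs/2 = 11.4 kHz, folds to fs − 12.9 kHz = 9.9 kHz.
8.7 kHz ≤ fs/2 = 11.4 kHz, passes unchanged.
Distinct values: {5.8 kHz, 8.4 kHz, 8.7 kHz, 9.9 kHz} → 4.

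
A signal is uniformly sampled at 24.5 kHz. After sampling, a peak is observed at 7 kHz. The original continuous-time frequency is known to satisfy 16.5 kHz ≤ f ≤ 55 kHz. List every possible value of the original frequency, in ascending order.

17.5 kHz, 31.5 kHz, 42 kHz

Frequencies that alias to 7 kHz are k·fs ± 7 kHz for integer k ≥ 0.
k=0: 7 kHz.
k=1: 17.5 kHz, 31.5 kHz.
k=2: 42 kHz, 56 kHz.
k=3: 66.5 kHz, 80.5 kHz.
Within [16.5 kHz, 55 kHz]: 17.5 kHz, 31.5 kHz, 42 kHz.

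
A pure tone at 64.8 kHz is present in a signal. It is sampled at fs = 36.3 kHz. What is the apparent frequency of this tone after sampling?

7.8 kHz

64.8 kHz mod fs = 28.5 kHz.
28.5 kHz > fs/2 = 18.15 kHz, folds to fs − 28.5 kHz = 7.8 kHz.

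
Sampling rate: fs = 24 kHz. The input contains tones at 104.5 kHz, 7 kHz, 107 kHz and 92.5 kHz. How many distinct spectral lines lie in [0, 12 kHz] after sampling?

4

fs/2 = 12 kHz.
104.5 kHz mod fs = 8.5 kHz.
8.5 kHz ≤ fs/2 = 12 kHz, appears at 8.5 kHz.
7 kHz ≤ fs/2 = 12 kHz, passes unchanged.
107 kHz mod fs = 11 kHz.
11 kHz ≤ fs/2 = 12 kHz, appears at 11 kHz.
92.5 kHz mod fs = 20.5 kHz.
20.5 kHz > fs/2 = 12 kHz, folds to fs − 20.5 kHz = 3.5 kHz.
Distinct values: {3.5 kHz, 7 kHz, 8.5 kHz, 11 kHz} → 4.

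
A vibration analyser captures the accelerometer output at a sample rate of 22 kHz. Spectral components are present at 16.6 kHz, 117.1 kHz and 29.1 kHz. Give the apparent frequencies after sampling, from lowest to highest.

fs/2 = 11 kHz.
16.6 kHz > fs/2 = 11 kHz, folds to fs − 16.6 kHz = 5.4 kHz.
117.1 kHz mod fs = 7.1 kHz.
7.1 kHz ≤ fs/2 = 11 kHz, appears at 7.1 kHz.
29.1 kHz mod fs = 7.1 kHz.
7.1 kHz ≤ fs/2 = 11 kHz, appears at 7.1 kHz.
Distinct values: {5.4 kHz, 7.1 kHz}.

5.4 kHz, 7.1 kHz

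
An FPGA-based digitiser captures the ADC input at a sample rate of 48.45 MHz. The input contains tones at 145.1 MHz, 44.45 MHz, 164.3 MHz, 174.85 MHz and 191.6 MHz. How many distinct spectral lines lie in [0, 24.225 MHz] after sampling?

fs/2 = 24.225 MHz.
145.1 MHz mod fs = 48.2 MHz.
48.2 MHz > fs/2 = 24.225 MHz, folds to fs − 48.2 MHz = 0.25 MHz.
44.45 MHz > fs/2 = 24.225 MHz, folds to fs − 44.45 MHz = 4 MHz.
164.3 MHz mod fs = 18.95 MHz.
18.95 MHz ≤ fs/2 = 24.225 MHz, appears at 18.95 MHz.
174.85 MHz mod fs = 29.5 MHz.
29.5 MHz > fs/2 = 24.225 MHz, folds to fs − 29.5 MHz = 18.95 MHz.
191.6 MHz mod fs = 46.25 MHz.
46.25 MHz > fs/2 = 24.225 MHz, folds to fs − 46.25 MHz = 2.2 MHz.
Distinct values: {0.25 MHz, 2.2 MHz, 4 MHz, 18.95 MHz} → 4.

4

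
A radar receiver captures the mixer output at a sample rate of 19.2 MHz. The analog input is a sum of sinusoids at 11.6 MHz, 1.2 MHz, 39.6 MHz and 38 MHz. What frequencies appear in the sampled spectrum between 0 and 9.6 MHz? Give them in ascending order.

0.4 MHz, 1.2 MHz, 7.6 MHz

fs/2 = 9.6 MHz.
11.6 MHz > fs/2 = 9.6 MHz, folds to fs − 11.6 MHz = 7.6 MHz.
1.2 MHz ≤ fs/2 = 9.6 MHz, passes unchanged.
39.6 MHz mod fs = 1.2 MHz.
1.2 MHz ≤ fs/2 = 9.6 MHz, appears at 1.2 MHz.
38 MHz mod fs = 18.8 MHz.
18.8 MHz > fs/2 = 9.6 MHz, folds to fs − 18.8 MHz = 0.4 MHz.
Distinct values: {0.4 MHz, 1.2 MHz, 7.6 MHz}.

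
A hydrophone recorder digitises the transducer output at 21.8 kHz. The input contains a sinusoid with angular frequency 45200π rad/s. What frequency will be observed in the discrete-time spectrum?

ω = 45200π rad/s → f = ω/(2π) = 22600 Hz = 22.6 kHz.
22.6 kHz mod fs = 0.8 kHz.
0.8 kHz ≤ fs/2 = 10.9 kHz, appears at 0.8 kHz.

0.8 kHz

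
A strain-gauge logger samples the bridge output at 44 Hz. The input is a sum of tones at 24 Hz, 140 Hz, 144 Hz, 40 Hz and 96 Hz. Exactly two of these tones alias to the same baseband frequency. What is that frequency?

8 Hz

fs/2 = 22 Hz.
24 Hz > fs/2 = 22 Hz, folds to fs − 24 Hz = 20 Hz.
140 Hz mod fs = 8 Hz.
8 Hz ≤ fs/2 = 22 Hz, appears at 8 Hz.
144 Hz mod fs = 12 Hz.
12 Hz ≤ fs/2 = 22 Hz, appears at 12 Hz.
40 Hz > fs/2 = 22 Hz, folds to fs − 40 Hz = 4 Hz.
96 Hz mod fs = 8 Hz.
8 Hz ≤ fs/2 = 22 Hz, appears at 8 Hz.
96 Hz and 140 Hz both map to 8 Hz.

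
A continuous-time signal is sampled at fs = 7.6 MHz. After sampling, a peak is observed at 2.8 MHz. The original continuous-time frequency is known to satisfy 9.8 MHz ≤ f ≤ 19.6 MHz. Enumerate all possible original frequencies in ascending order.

10.4 MHz, 12.4 MHz, 18 MHz

Frequencies that alias to 2.8 MHz are k·fs ± 2.8 MHz for integer k ≥ 0.
k=0: 2.8 MHz.
k=1: 4.8 MHz, 10.4 MHz.
k=2: 12.4 MHz, 18 MHz.
k=3: 20 MHz, 25.6 MHz.
Within [9.8 MHz, 19.6 MHz]: 10.4 MHz, 12.4 MHz, 18 MHz.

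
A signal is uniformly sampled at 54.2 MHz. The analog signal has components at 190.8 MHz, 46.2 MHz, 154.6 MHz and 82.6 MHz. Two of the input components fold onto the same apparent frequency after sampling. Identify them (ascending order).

fs/2 = 27.1 MHz.
190.8 MHz mod fs = 28.2 MHz.
28.2 MHz > fs/2 = 27.1 MHz, folds to fs − 28.2 MHz = 26 MHz.
46.2 MHz > fs/2 = 27.1 MHz, folds to fs − 46.2 MHz = 8 MHz.
154.6 MHz mod fs = 46.2 MHz.
46.2 MHz > fs/2 = 27.1 MHz, folds to fs − 46.2 MHz = 8 MHz.
82.6 MHz mod fs = 28.4 MHz.
28.4 MHz > fs/2 = 27.1 MHz, folds to fs − 28.4 MHz = 25.8 MHz.
46.2 MHz and 154.6 MHz both map to 8 MHz.

46.2 MHz, 154.6 MHz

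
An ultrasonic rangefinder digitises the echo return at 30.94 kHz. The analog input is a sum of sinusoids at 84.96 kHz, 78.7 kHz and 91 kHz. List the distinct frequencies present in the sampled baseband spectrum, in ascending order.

1.82 kHz, 7.86 kHz, 14.12 kHz

fs/2 = 15.47 kHz.
84.96 kHz mod fs = 23.08 kHz.
23.08 kHz > fs/2 = 15.47 kHz, folds to fs − 23.08 kHz = 7.86 kHz.
78.7 kHz mod fs = 16.82 kHz.
16.82 kHz > fs/2 = 15.47 kHz, folds to fs − 16.82 kHz = 14.12 kHz.
91 kHz mod fs = 29.12 kHz.
29.12 kHz > fs/2 = 15.47 kHz, folds to fs − 29.12 kHz = 1.82 kHz.
Distinct values: {1.82 kHz, 7.86 kHz, 14.12 kHz}.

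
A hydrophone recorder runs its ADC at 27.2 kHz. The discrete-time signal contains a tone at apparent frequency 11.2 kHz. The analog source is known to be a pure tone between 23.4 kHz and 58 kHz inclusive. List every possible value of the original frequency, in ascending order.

38.4 kHz, 43.2 kHz

Frequencies that alias to 11.2 kHz are k·fs ± 11.2 kHz for integer k ≥ 0.
k=0: 11.2 kHz.
k=1: 16 kHz, 38.4 kHz.
k=2: 43.2 kHz, 65.6 kHz.
k=3: 70.4 kHz, 92.8 kHz.
Within [23.4 kHz, 58 kHz]: 38.4 kHz, 43.2 kHz.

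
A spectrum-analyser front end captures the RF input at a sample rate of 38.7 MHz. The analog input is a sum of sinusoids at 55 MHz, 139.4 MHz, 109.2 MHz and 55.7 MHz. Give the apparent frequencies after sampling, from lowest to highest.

fs/2 = 19.35 MHz.
55 MHz mod fs = 16.3 MHz.
16.3 MHz ≤ fs/2 = 19.35 MHz, appears at 16.3 MHz.
139.4 MHz mod fs = 23.3 MHz.
23.3 MHz > fs/2 = 19.35 MHz, folds to fs − 23.3 MHz = 15.4 MHz.
109.2 MHz mod fs = 31.8 MHz.
31.8 MHz > fs/2 = 19.35 MHz, folds to fs − 31.8 MHz = 6.9 MHz.
55.7 MHz mod fs = 17 MHz.
17 MHz ≤ fs/2 = 19.35 MHz, appears at 17 MHz.
Distinct values: {6.9 MHz, 15.4 MHz, 16.3 MHz, 17 MHz}.

6.9 MHz, 15.4 MHz, 16.3 MHz, 17 MHz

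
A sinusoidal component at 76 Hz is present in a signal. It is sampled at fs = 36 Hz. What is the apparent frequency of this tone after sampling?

4 Hz

76 Hz mod fs = 4 Hz.
4 Hz ≤ fs/2 = 18 Hz, appears at 4 Hz.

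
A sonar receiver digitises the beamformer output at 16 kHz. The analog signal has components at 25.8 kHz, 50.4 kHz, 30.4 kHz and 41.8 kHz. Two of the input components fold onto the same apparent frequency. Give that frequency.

6.2 kHz

fs/2 = 8 kHz.
25.8 kHz mod fs = 9.8 kHz.
9.8 kHz > fs/2 = 8 kHz, folds to fs − 9.8 kHz = 6.2 kHz.
50.4 kHz mod fs = 2.4 kHz.
2.4 kHz ≤ fs/2 = 8 kHz, appears at 2.4 kHz.
30.4 kHz mod fs = 14.4 kHz.
14.4 kHz > fs/2 = 8 kHz, folds to fs − 14.4 kHz = 1.6 kHz.
41.8 kHz mod fs = 9.8 kHz.
9.8 kHz > fs/2 = 8 kHz, folds to fs − 9.8 kHz = 6.2 kHz.
25.8 kHz and 41.8 kHz both map to 6.2 kHz.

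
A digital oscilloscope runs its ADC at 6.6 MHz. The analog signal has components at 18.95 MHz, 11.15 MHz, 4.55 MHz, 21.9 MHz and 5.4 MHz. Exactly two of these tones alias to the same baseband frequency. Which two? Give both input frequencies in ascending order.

fs/2 = 3.3 MHz.
18.95 MHz mod fs = 5.75 MHz.
5.75 MHz > fs/2 = 3.3 MHz, folds to fs − 5.75 MHz = 0.85 MHz.
11.15 MHz mod fs = 4.55 MHz.
4.55 MHz > fs/2 = 3.3 MHz, folds to fs − 4.55 MHz = 2.05 MHz.
4.55 MHz > fs/2 = 3.3 MHz, folds to fs − 4.55 MHz = 2.05 MHz.
21.9 MHz mod fs = 2.1 MHz.
2.1 MHz ≤ fs/2 = 3.3 MHz, appears at 2.1 MHz.
5.4 MHz > fs/2 = 3.3 MHz, folds to fs − 5.4 MHz = 1.2 MHz.
4.55 MHz and 11.15 MHz both map to 2.05 MHz.

4.55 MHz, 11.15 MHz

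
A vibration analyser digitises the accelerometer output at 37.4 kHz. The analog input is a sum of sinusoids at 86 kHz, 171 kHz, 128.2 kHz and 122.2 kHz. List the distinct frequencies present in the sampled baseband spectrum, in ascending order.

10 kHz, 11.2 kHz, 16 kHz

fs/2 = 18.7 kHz.
86 kHz mod fs = 11.2 kHz.
11.2 kHz ≤ fs/2 = 18.7 kHz, appears at 11.2 kHz.
171 kHz mod fs = 21.4 kHz.
21.4 kHz > fs/2 = 18.7 kHz, folds to fs − 21.4 kHz = 16 kHz.
128.2 kHz mod fs = 16 kHz.
16 kHz ≤ fs/2 = 18.7 kHz, appears at 16 kHz.
122.2 kHz mod fs = 10 kHz.
10 kHz ≤ fs/2 = 18.7 kHz, appears at 10 kHz.
Distinct values: {10 kHz, 11.2 kHz, 16 kHz}.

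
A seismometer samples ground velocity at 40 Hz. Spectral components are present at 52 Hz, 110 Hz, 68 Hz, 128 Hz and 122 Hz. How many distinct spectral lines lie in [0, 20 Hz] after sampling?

fs/2 = 20 Hz.
52 Hz mod fs = 12 Hz.
12 Hz ≤ fs/2 = 20 Hz, appears at 12 Hz.
110 Hz mod fs = 30 Hz.
30 Hz > fs/2 = 20 Hz, folds to fs − 30 Hz = 10 Hz.
68 Hz mod fs = 28 Hz.
28 Hz > fs/2 = 20 Hz, folds to fs − 28 Hz = 12 Hz.
128 Hz mod fs = 8 Hz.
8 Hz ≤ fs/2 = 20 Hz, appears at 8 Hz.
122 Hz mod fs = 2 Hz.
2 Hz ≤ fs/2 = 20 Hz, appears at 2 Hz.
Distinct values: {2 Hz, 8 Hz, 10 Hz, 12 Hz} → 4.

4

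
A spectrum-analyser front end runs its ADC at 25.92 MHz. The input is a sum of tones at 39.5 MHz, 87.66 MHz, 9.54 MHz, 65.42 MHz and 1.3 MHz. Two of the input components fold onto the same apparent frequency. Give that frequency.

12.34 MHz

fs/2 = 12.96 MHz.
39.5 MHz mod fs = 13.58 MHz.
13.58 MHz > fs/2 = 12.96 MHz, folds to fs − 13.58 MHz = 12.34 MHz.
87.66 MHz mod fs = 9.9 MHz.
9.9 MHz ≤ fs/2 = 12.96 MHz, appears at 9.9 MHz.
9.54 MHz ≤ fs/2 = 12.96 MHz, passes unchanged.
65.42 MHz mod fs = 13.58 MHz.
13.58 MHz > fs/2 = 12.96 MHz, folds to fs − 13.58 MHz = 12.34 MHz.
1.3 MHz ≤ fs/2 = 12.96 MHz, passes unchanged.
39.5 MHz and 65.42 MHz both map to 12.34 MHz.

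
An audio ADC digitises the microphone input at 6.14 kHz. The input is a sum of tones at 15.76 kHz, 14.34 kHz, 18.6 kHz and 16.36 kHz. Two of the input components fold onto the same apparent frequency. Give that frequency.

2.06 kHz

fs/2 = 3.07 kHz.
15.76 kHz mod fs = 3.48 kHz.
3.48 kHz > fs/2 = 3.07 kHz, folds to fs − 3.48 kHz = 2.66 kHz.
14.34 kHz mod fs = 2.06 kHz.
2.06 kHz ≤ fs/2 = 3.07 kHz, appears at 2.06 kHz.
18.6 kHz mod fs = 0.18 kHz.
0.18 kHz ≤ fs/2 = 3.07 kHz, appears at 0.18 kHz.
16.36 kHz mod fs = 4.08 kHz.
4.08 kHz > fs/2 = 3.07 kHz, folds to fs − 4.08 kHz = 2.06 kHz.
14.34 kHz and 16.36 kHz both map to 2.06 kHz.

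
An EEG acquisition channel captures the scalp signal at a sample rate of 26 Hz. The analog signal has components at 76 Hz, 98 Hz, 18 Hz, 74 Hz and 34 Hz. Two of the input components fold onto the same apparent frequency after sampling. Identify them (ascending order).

fs/2 = 13 Hz.
76 Hz mod fs = 24 Hz.
24 Hz > fs/2 = 13 Hz, folds to fs − 24 Hz = 2 Hz.
98 Hz mod fs = 20 Hz.
20 Hz > fs/2 = 13 Hz, folds to fs − 20 Hz = 6 Hz.
18 Hz > fs/2 = 13 Hz, folds to fs − 18 Hz = 8 Hz.
74 Hz mod fs = 22 Hz.
22 Hz > fs/2 = 13 Hz, folds to fs − 22 Hz = 4 Hz.
34 Hz mod fs = 8 Hz.
8 Hz ≤ fs/2 = 13 Hz, appears at 8 Hz.
18 Hz and 34 Hz both map to 8 Hz.

18 Hz, 34 Hz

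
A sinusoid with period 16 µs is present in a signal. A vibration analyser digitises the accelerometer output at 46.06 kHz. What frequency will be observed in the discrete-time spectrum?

16.44 kHz

T = 16 µs → f = 1/T = 62.5 kHz.
62.5 kHz mod fs = 16.44 kHz.
16.44 kHz ≤ fs/2 = 23.03 kHz, appears at 16.44 kHz.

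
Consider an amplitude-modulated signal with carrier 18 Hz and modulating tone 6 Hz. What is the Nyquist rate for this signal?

AM sidebands sit at fc ± fm = 12 Hz and 24 Hz.
Highest-frequency component: 24 Hz.
Nyquist rate = 2 × 24 Hz = 48 Hz.

48 Hz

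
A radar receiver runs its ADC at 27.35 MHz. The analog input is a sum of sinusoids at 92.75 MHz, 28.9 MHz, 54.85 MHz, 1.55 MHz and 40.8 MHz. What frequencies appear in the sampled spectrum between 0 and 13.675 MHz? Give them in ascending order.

fs/2 = 13.675 MHz.
92.75 MHz mod fs = 10.7 MHz.
10.7 MHz ≤ fs/2 = 13.675 MHz, appears at 10.7 MHz.
28.9 MHz mod fs = 1.55 MHz.
1.55 MHz ≤ fs/2 = 13.675 MHz, appears at 1.55 MHz.
54.85 MHz mod fs = 0.15 MHz.
0.15 MHz ≤ fs/2 = 13.675 MHz, appears at 0.15 MHz.
1.55 MHz ≤ fs/2 = 13.675 MHz, passes unchanged.
40.8 MHz mod fs = 13.45 MHz.
13.45 MHz ≤ fs/2 = 13.675 MHz, appears at 13.45 MHz.
Distinct values: {0.15 MHz, 1.55 MHz, 10.7 MHz, 13.45 MHz}.

0.15 MHz, 1.55 MHz, 10.7 MHz, 13.45 MHz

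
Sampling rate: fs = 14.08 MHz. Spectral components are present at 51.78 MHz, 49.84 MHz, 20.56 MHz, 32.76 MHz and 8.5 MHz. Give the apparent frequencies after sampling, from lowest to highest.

4.54 MHz, 4.6 MHz, 5.58 MHz, 6.48 MHz

fs/2 = 7.04 MHz.
51.78 MHz mod fs = 9.54 MHz.
9.54 MHz > fs/2 = 7.04 MHz, folds to fs − 9.54 MHz = 4.54 MHz.
49.84 MHz mod fs = 7.6 MHz.
7.6 MHz > fs/2 = 7.04 MHz, folds to fs − 7.6 MHz = 6.48 MHz.
20.56 MHz mod fs = 6.48 MHz.
6.48 MHz ≤ fs/2 = 7.04 MHz, appears at 6.48 MHz.
32.76 MHz mod fs = 4.6 MHz.
4.6 MHz ≤ fs/2 = 7.04 MHz, appears at 4.6 MHz.
8.5 MHz > fs/2 = 7.04 MHz, folds to fs − 8.5 MHz = 5.58 MHz.
Distinct values: {4.54 MHz, 4.6 MHz, 5.58 MHz, 6.48 MHz}.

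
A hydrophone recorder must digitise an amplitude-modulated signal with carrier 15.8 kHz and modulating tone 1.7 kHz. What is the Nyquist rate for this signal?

AM sidebands sit at fc ± fm = 14.1 kHz and 17.5 kHz.
Highest-frequency component: 17.5 kHz.
Nyquist rate = 2 × 17.5 kHz = 35 kHz.

35 kHz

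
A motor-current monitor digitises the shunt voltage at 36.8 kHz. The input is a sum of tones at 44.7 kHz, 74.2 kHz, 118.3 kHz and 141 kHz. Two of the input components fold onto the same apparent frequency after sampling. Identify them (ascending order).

fs/2 = 18.4 kHz.
44.7 kHz mod fs = 7.9 kHz.
7.9 kHz ≤ fs/2 = 18.4 kHz, appears at 7.9 kHz.
74.2 kHz mod fs = 0.6 kHz.
0.6 kHz ≤ fs/2 = 18.4 kHz, appears at 0.6 kHz.
118.3 kHz mod fs = 7.9 kHz.
7.9 kHz ≤ fs/2 = 18.4 kHz, appears at 7.9 kHz.
141 kHz mod fs = 30.6 kHz.
30.6 kHz > fs/2 = 18.4 kHz, folds to fs − 30.6 kHz = 6.2 kHz.
44.7 kHz and 118.3 kHz both map to 7.9 kHz.

44.7 kHz, 118.3 kHz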